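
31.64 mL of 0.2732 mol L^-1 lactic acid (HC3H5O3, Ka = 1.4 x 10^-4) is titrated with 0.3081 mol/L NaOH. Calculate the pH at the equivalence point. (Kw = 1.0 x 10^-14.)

n(HC3H5O3) = 0.2732 x 0.03164 = 0.008644 mol; V(NaOH) at equivalence = 0.008644/0.3081 = 0.02806 L.
At equivalence all the acid is converted to C3H5O3-; total volume = 0.03164 + 0.02806 = 0.05970 L, so [C3H5O3-] = 0.008644/0.05970 = 0.1448 M.
Kb = Kw/Ka = 1.0e-14 / 1.4 x 10^-4 = 7.14e-11.
[OH^-] = sqrt(Kb x [C3H5O3-]) = sqrt(7.14e-11 x 0.1448) = 3.22e-6 M.
pOH = 5.49, so pH = 14.00 - 5.49 = 8.51.

8.51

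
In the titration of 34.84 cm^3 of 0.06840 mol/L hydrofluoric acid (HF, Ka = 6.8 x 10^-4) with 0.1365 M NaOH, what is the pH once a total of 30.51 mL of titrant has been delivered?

n(acid) = 0.06840 x 0.03484 = 0.002383 mol; n(NaOH) added = 0.1365 x 0.03051 = 0.004165 mol.
Base is in excess by 0.004165 - 0.002383 = 0.001782 mol in a total volume of 0.06535 L.
[OH^-] = 0.001782/0.06535 = 0.02726 M, so pOH = 1.56 and pH = 14.00 - 1.56 = 12.44.

12.44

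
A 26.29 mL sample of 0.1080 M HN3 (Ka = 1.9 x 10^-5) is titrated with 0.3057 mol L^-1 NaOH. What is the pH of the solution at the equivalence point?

n(HN3) = 0.1080 x 0.02629 = 0.002839 mol; V(NaOH) at equivalence = 0.002839/0.3057 = 0.009288 L.
At equivalence all the acid is converted to N3-; total volume = 0.02629 + 0.009288 = 0.03558 L, so [N3-] = 0.002839/0.03558 = 0.07981 M.
Kb = Kw/Ka = 1.0e-14 / 1.9 x 10^-5 = 5.26e-10.
[OH^-] = sqrt(Kb x [N3-]) = sqrt(5.26e-10 x 0.07981) = 6.48e-6 M.
pOH = 5.19, so pH = 14.00 - 5.19 = 8.81.

8.81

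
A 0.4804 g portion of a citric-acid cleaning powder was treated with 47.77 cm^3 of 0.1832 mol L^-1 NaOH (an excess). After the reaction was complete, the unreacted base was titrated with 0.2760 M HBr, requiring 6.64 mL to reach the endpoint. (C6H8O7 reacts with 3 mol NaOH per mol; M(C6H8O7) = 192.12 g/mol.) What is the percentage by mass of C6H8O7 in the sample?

Total n(NaOH) added = 0.1832 x 0.04777 = 0.008751 mol.
n(HBr) used = 0.2760 x 0.006640 = 0.001833 mol, which equals the excess n(NaOH).
So n(NaOH) consumed by the sample = 0.008751 - 0.001833 = 0.006919 mol.
n(C6H8O7) = 0.006919 / 3 = 0.002306 mol.
mass C6H8O7 = 0.002306 x 192.12 = 0.4431 g, so %C6H8O7 = 0.4431/0.4804 x 100 = 92.2%.

92.2%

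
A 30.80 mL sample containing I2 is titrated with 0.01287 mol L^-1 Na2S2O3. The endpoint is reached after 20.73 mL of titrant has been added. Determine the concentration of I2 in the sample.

0.00433 M

n(Na2S2O3) = 0.01287 x 0.02073 = 0.0002668 mol.
From the balanced equation, 2 mol Na2S2O3 reacts with 1 mol I2, so n(I2) = 0.0002668 x 1/2 = 0.0001334 mol.
[I2] = 0.0001334 / 0.03080 L = 0.00433 M.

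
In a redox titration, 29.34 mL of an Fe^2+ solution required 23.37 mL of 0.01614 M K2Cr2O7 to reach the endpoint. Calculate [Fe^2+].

0.0771 M

n(K2Cr2O7) = 0.01614 x 0.02337 = 0.0003772 mol.
From the balanced equation, 1 mol K2Cr2O7 reacts with 6 mol Fe^2+, so n(Fe^2+) = 0.0003772 x 6/1 = 0.002263 mol.
[Fe^2+] = 0.002263 / 0.02934 L = 0.0771 M.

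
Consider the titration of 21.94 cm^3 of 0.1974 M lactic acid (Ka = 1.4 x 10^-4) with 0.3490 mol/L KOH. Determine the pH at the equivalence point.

n(HC3H5O3) = 0.1974 x 0.02194 = 0.004331 mol; V(KOH) at equivalence = 0.004331/0.3490 = 0.01241 L.
At equivalence all the acid is converted to C3H5O3-; total volume = 0.02194 + 0.01241 = 0.03435 L, so [C3H5O3-] = 0.004331/0.03435 = 0.1261 M.
Kb = Kw/Ka = 1.0e-14 / 1.4 x 10^-4 = 7.14e-11.
[OH^-] = sqrt(Kb x [C3H5O3-]) = sqrt(7.14e-11 x 0.1261) = 3.00e-6 M.
pOH = 5.52, so pH = 14.00 - 5.52 = 8.48.

8.48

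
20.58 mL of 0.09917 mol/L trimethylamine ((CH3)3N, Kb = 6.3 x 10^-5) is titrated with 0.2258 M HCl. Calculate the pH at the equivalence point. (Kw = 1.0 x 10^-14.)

5.48

n((CH3)3N) = 0.09917 x 0.02058 = 0.002041 mol; V(HCl) at equivalence = 0.002041/0.2258 = 0.009039 L.
At equivalence the base is fully converted to (CH3)3NH+; total volume = 0.02962 L, so [(CH3)3NH+] = 0.002041/0.02962 = 0.06891 M.
Ka((CH3)3NH+) = Kw/Kb = 1.0e-14 / 6.3 x 10^-5 = 1.59e-10.
[H^+] = sqrt(Ka x [(CH3)3NH+]) = sqrt(1.59e-10 x 0.06891) = 3.31e-6 M.
pH = -log(3.31e-6) = 5.48.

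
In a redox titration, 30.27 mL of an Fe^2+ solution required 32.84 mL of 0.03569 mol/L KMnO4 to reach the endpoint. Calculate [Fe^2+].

0.194 M

n(KMnO4) = 0.03569 x 0.03284 = 0.001172 mol.
From the balanced equation, 1 mol KMnO4 reacts with 5 mol Fe^2+, so n(Fe^2+) = 0.001172 x 5/1 = 0.005860 mol.
[Fe^2+] = 0.005860 / 0.03027 L = 0.194 M.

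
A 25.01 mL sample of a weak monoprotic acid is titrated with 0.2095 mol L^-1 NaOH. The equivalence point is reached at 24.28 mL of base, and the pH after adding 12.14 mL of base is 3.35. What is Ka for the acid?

12.14 mL is half of the equivalence volume, so this is the half-equivalence point where [HA] = [A^-].
At half-equivalence pH = pKa, so pKa = 3.35.
Ka = 10^(-3.35) = 4.5 x 10^-4.

4.5 x 10^-4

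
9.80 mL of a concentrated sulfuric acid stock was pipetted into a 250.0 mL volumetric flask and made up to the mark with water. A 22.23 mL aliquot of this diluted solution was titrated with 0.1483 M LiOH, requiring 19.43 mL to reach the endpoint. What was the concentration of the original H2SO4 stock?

1.65 M

n(LiOH) = 0.1483 x 0.01943 = 0.002881 mol.
n(H2SO4) in the aliquot = 0.002881 x 1/2 = 0.001441 mol.
[diluted H2SO4] = 0.001441 / 0.02223 = 0.06481 M.
Dilution factor = 250.0/9.800 = 25.51, so [stock] = 0.06481 x 25.51 = 1.65 M.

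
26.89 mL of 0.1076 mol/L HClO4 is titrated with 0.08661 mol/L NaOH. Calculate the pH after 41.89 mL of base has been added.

n(acid) = 0.1076 x 0.02689 = 0.002893 mol; n(NaOH) added = 0.08661 x 0.04189 = 0.003628 mol.
Base is in excess by 0.003628 - 0.002893 = 0.0007347 mol in a total volume of 0.06878 L.
[OH^-] = 0.0007347/0.06878 = 0.01068 M, so pOH = 1.97 and pH = 14.00 - 1.97 = 12.03.

12.03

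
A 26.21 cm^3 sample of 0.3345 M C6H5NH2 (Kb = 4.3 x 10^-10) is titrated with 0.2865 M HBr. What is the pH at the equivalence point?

n(C6H5NH2) = 0.3345 x 0.02621 = 0.008767 mol; V(HBr) at equivalence = 0.008767/0.2865 = 0.03060 L.
At equivalence the base is fully converted to C6H5NH3+; total volume = 0.05681 L, so [C6H5NH3+] = 0.008767/0.05681 = 0.1543 M.
Ka(C6H5NH3+) = Kw/Kb = 1.0e-14 / 4.3 x 10^-10 = 2.33e-5.
[H^+] = sqrt(Ka x [C6H5NH3+]) = sqrt(2.33e-5 x 0.1543) = 0.00189 M.
pH = -log(0.00189) = 2.72.

2.72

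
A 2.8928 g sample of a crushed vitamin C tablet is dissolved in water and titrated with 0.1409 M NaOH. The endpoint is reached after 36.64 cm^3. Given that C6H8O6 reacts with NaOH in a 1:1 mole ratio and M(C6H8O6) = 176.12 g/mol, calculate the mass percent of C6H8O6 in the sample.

n(NaOH) = 0.1409 x 0.03664 = 0.005163 mol.
n(C6H8O6) = 0.005163 / 1 = 0.005163 mol.
mass of C6H8O6 = 0.005163 x 176.12 = 0.9092 g.
% purity = 0.9092 / 2.8928 x 100 = 31.4%.

31.4%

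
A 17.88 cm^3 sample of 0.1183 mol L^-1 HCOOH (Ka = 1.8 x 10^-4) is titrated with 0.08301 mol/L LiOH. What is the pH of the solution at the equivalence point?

8.22

n(HCOOH) = 0.1183 x 0.01788 = 0.002115 mol; V(LiOH) at equivalence = 0.002115/0.08301 = 0.02548 L.
At equivalence all the acid is converted to HCOO-; total volume = 0.01788 + 0.02548 = 0.04336 L, so [HCOO-] = 0.002115/0.04336 = 0.04878 M.
Kb = Kw/Ka = 1.0e-14 / 1.8 x 10^-4 = 5.56e-11.
[OH^-] = sqrt(Kb x [HCOO-]) = sqrt(5.56e-11 x 0.04878) = 1.65e-6 M.
pOH = 5.78, so pH = 14.00 - 5.78 = 8.22.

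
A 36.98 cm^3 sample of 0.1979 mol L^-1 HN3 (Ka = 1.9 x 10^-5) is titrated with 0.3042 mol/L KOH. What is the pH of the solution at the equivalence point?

n(HN3) = 0.1979 x 0.03698 = 0.007318 mol; V(KOH) at equivalence = 0.007318/0.3042 = 0.02406 L.
At equivalence all the acid is converted to N3-; total volume = 0.03698 + 0.02406 = 0.06104 L, so [N3-] = 0.007318/0.06104 = 0.1199 M.
Kb = Kw/Ka = 1.0e-14 / 1.9 x 10^-5 = 5.26e-10.
[OH^-] = sqrt(Kb x [N3-]) = sqrt(5.26e-10 x 0.1199) = 7.94e-6 M.
pOH = 5.10, so pH = 14.00 - 5.10 = 8.90.

8.90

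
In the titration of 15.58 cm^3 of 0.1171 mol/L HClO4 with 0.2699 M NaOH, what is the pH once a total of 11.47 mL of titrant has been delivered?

12.67

n(acid) = 0.1171 x 0.01558 = 0.001824 mol; n(NaOH) added = 0.2699 x 0.01147 = 0.003096 mol.
Base is in excess by 0.003096 - 0.001824 = 0.001271 mol in a total volume of 0.02705 L.
[OH^-] = 0.001271/0.02705 = 0.04700 M, so pOH = 1.33 and pH = 14.00 - 1.33 = 12.67.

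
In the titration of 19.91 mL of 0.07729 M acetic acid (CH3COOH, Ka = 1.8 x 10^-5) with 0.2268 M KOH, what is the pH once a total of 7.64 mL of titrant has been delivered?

n(acid) = 0.07729 x 0.01991 = 0.001539 mol; n(KOH) added = 0.2268 x 0.007640 = 0.001733 mol.
Base is in excess by 0.001733 - 0.001539 = 0.0001939 mol in a total volume of 0.02755 L.
[OH^-] = 0.0001939/0.02755 = 0.007038 M, so pOH = 2.15 and pH = 14.00 - 2.15 = 11.85.

11.85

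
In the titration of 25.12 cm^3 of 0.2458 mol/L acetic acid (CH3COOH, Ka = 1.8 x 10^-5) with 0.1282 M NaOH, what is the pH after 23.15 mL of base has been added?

4.71

Initial n(CH3COOH) = 0.2458 x 0.02512 = 0.006174 mol.
n(NaOH) added = 0.1282 x 0.02315 = 0.002968 mol, converting that many moles of CH3COOH to CH3COO-.
Remaining n(CH3COOH) = 0.003207 mol; n(CH3COO-) = 0.002968 mol.
By Henderson-Hasselbalch, pH = pKa + log([A^-]/[HA]) = 4.74 + log(0.002968/0.003207) = 4.74 + (-0.03) = 4.71.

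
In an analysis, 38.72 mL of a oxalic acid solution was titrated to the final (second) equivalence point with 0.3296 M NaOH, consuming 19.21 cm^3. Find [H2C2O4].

n(NaOH) = 0.3296 x 0.01921 = 0.006332 mol.
At the final (second) equivalence point, 2 mol OH^- react per mol H2C2O4, so n(H2C2O4) = 0.006332 / 2 = 0.003166 mol.
[H2C2O4] = 0.003166 / 0.03872 L = 0.0818 M.

0.0818 M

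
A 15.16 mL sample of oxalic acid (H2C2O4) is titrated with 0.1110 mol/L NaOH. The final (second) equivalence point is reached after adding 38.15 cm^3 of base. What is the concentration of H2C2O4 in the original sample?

0.140 M

n(NaOH) = 0.1110 x 0.03815 = 0.004235 mol.
At the final (second) equivalence point, 2 mol OH^- react per mol H2C2O4, so n(H2C2O4) = 0.004235 / 2 = 0.002117 mol.
[H2C2O4] = 0.002117 / 0.01516 L = 0.140 M.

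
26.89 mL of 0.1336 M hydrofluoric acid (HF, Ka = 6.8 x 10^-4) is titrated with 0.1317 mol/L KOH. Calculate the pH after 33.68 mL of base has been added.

n(acid) = 0.1336 x 0.02689 = 0.003593 mol; n(KOH) added = 0.1317 x 0.03368 = 0.004436 mol.
Base is in excess by 0.004436 - 0.003593 = 0.0008432 mol in a total volume of 0.06057 L.
[OH^-] = 0.0008432/0.06057 = 0.01392 M, so pOH = 1.86 and pH = 14.00 - 1.86 = 12.14.

12.14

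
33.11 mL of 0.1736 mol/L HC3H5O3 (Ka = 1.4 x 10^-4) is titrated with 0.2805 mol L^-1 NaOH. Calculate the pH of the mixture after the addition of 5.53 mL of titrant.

Initial n(HC3H5O3) = 0.1736 x 0.03311 = 0.005748 mol.
n(NaOH) added = 0.2805 x 0.005530 = 0.001551 mol, converting that many moles of HC3H5O3 to C3H5O3-.
Remaining n(HC3H5O3) = 0.004197 mol; n(C3H5O3-) = 0.001551 mol.
By Henderson-Hasselbalch, pH = pKa + log([A^-]/[HA]) = 3.85 + log(0.001551/0.004197) = 3.85 + (-0.43) = 3.42.

3.42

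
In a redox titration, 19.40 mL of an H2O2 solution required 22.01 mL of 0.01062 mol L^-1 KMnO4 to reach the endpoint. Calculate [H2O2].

n(KMnO4) = 0.01062 x 0.02201 = 0.0002337 mol.
From the balanced equation, 2 mol KMnO4 reacts with 5 mol H2O2, so n(H2O2) = 0.0002337 x 5/2 = 0.0005844 mol.
[H2O2] = 0.0005844 / 0.01940 L = 0.0301 M.

0.0301 M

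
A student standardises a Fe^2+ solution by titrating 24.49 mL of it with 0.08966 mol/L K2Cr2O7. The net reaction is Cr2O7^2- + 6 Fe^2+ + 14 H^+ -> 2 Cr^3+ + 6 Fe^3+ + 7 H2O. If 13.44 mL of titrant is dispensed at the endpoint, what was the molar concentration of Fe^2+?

n(K2Cr2O7) = 0.08966 x 0.01344 = 0.001205 mol.
From the balanced equation, 1 mol K2Cr2O7 reacts with 6 mol Fe^2+, so n(Fe^2+) = 0.001205 x 6/1 = 0.007230 mol.
[Fe^2+] = 0.007230 / 0.02449 L = 0.295 M.

0.295 M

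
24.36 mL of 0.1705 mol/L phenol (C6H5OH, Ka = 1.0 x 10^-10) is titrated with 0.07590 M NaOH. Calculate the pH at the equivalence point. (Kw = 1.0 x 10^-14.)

11.36

n(C6H5OH) = 0.1705 x 0.02436 = 0.004153 mol; V(NaOH) at equivalence = 0.004153/0.07590 = 0.05472 L.
At equivalence all the acid is converted to C6H5O-; total volume = 0.02436 + 0.05472 = 0.07908 L, so [C6H5O-] = 0.004153/0.07908 = 0.05252 M.
Kb = Kw/Ka = 1.0e-14 / 1.0 x 10^-10 = 0.000100.
[OH^-] = sqrt(Kb x [C6H5O-]) = sqrt(0.000100 x 0.05252) = 0.00229 M.
pOH = 2.64, so pH = 14.00 - 2.64 = 11.36.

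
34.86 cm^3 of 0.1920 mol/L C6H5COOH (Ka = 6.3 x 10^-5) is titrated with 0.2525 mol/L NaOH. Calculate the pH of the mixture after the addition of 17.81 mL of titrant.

4.51

Initial n(C6H5COOH) = 0.1920 x 0.03486 = 0.006693 mol.
n(NaOH) added = 0.2525 x 0.01781 = 0.004497 mol, converting that many moles of C6H5COOH to C6H5COO-.
Remaining n(C6H5COOH) = 0.002196 mol; n(C6H5COO-) = 0.004497 mol.
By Henderson-Hasselbalch, pH = pKa + log([A^-]/[HA]) = 4.20 + log(0.004497/0.002196) = 4.20 + (+0.31) = 4.51.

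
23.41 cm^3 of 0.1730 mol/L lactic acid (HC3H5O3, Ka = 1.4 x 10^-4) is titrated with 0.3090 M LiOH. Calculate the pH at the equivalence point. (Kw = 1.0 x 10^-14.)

8.45

n(HC3H5O3) = 0.1730 x 0.02341 = 0.004050 mol; V(LiOH) at equivalence = 0.004050/0.3090 = 0.01311 L.
At equivalence all the acid is converted to C3H5O3-; total volume = 0.02341 + 0.01311 = 0.03652 L, so [C3H5O3-] = 0.004050/0.03652 = 0.1109 M.
Kb = Kw/Ka = 1.0e-14 / 1.4 x 10^-4 = 7.14e-11.
[OH^-] = sqrt(Kb x [C3H5O3-]) = sqrt(7.14e-11 x 0.1109) = 2.81e-6 M.
pOH = 5.55, so pH = 14.00 - 5.55 = 8.45.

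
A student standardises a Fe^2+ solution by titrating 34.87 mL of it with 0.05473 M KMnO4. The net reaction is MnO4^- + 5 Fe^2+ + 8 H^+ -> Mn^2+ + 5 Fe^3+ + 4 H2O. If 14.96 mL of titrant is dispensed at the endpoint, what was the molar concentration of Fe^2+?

0.117 M

n(KMnO4) = 0.05473 x 0.01496 = 0.0008188 mol.
From the balanced equation, 1 mol KMnO4 reacts with 5 mol Fe^2+, so n(Fe^2+) = 0.0008188 x 5/1 = 0.004094 mol.
[Fe^2+] = 0.004094 / 0.03487 L = 0.117 M.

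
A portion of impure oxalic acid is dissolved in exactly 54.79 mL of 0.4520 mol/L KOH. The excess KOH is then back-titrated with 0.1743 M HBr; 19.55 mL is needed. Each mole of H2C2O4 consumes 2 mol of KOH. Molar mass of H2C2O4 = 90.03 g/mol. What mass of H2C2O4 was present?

0.961 g

Total n(KOH) added = 0.4520 x 0.05479 = 0.02477 mol.
n(HBr) used = 0.1743 x 0.01955 = 0.003408 mol, which equals the excess n(KOH).
So n(KOH) consumed by the sample = 0.02477 - 0.003408 = 0.02136 mol.
n(H2C2O4) = 0.02136 / 2 = 0.01068 mol.
mass = 0.01068 mol x 90.03 g/mol = 0.961 g.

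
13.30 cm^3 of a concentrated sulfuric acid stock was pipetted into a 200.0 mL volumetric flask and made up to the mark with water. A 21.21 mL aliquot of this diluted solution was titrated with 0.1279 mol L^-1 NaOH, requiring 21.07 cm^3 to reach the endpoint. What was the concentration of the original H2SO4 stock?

n(NaOH) = 0.1279 x 0.02107 = 0.002695 mol.
n(H2SO4) in the aliquot = 0.002695 x 1/2 = 0.001347 mol.
[diluted H2SO4] = 0.001347 / 0.02121 = 0.06353 M.
Dilution factor = 200.0/13.30 = 15.04, so [stock] = 0.06353 x 15.04 = 0.955 M.

0.955 M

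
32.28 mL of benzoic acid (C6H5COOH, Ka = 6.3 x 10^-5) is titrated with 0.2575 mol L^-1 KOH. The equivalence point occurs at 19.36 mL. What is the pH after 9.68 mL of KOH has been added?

4.20

9.68 mL is exactly half the equivalence volume (19.36/2), i.e. the half-equivalence point.
There, n(HA) = n(A^-), so pH = pKa = -log(6.3 x 10^-5) = 4.20.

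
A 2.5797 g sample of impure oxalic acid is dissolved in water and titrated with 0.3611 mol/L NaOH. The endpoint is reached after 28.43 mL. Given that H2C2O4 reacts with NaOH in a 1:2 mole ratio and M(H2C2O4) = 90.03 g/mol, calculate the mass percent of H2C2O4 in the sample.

n(NaOH) = 0.3611 x 0.02843 = 0.01027 mol.
n(H2C2O4) = 0.01027 / 2 = 0.005133 mol.
mass of H2C2O4 = 0.005133 x 90.03 = 0.4621 g.
% purity = 0.4621 / 2.5797 x 100 = 17.9%.

17.9%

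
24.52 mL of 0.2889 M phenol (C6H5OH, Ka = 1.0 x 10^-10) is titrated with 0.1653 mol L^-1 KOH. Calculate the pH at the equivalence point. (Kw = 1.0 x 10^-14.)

11.51

n(C6H5OH) = 0.2889 x 0.02452 = 0.007084 mol; V(KOH) at equivalence = 0.007084/0.1653 = 0.04285 L.
At equivalence all the acid is converted to C6H5O-; total volume = 0.02452 + 0.04285 = 0.06737 L, so [C6H5O-] = 0.007084/0.06737 = 0.1051 M.
Kb = Kw/Ka = 1.0e-14 / 1.0 x 10^-10 = 0.000100.
[OH^-] = sqrt(Kb x [C6H5O-]) = sqrt(0.000100 x 0.1051) = 0.00324 M.
pOH = 2.49, so pH = 14.00 - 2.49 = 11.51.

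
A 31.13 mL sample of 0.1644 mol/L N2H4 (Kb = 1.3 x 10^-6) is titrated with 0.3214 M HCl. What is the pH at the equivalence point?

4.54

n(N2H4) = 0.1644 x 0.03113 = 0.005118 mol; V(HCl) at equivalence = 0.005118/0.3214 = 0.01592 L.
At equivalence the base is fully converted to N2H5+; total volume = 0.04705 L, so [N2H5+] = 0.005118/0.04705 = 0.1088 M.
Ka(N2H5+) = Kw/Kb = 1.0e-14 / 1.3 x 10^-6 = 7.69e-9.
[H^+] = sqrt(Ka x [N2H5+]) = sqrt(7.69e-9 x 0.1088) = 2.89e-5 M.
pH = -log(2.89e-5) = 4.54.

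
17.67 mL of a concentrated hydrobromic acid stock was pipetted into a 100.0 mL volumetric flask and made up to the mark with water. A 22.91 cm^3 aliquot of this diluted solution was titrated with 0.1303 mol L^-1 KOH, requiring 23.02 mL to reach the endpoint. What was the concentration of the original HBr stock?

n(KOH) = 0.1303 x 0.02302 = 0.003000 mol.
n(HBr) in the aliquot = 0.003000 mol.
[diluted HBr] = 0.003000 / 0.02291 = 0.1309 M.
Dilution factor = 100.0/17.67 = 5.659, so [stock] = 0.1309 x 5.659 = 0.741 M.

0.741 M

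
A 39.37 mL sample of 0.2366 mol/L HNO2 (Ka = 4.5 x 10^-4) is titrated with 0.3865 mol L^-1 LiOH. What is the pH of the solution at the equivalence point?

8.26

n(HNO2) = 0.2366 x 0.03937 = 0.009315 mol; V(LiOH) at equivalence = 0.009315/0.3865 = 0.02410 L.
At equivalence all the acid is converted to NO2-; total volume = 0.03937 + 0.02410 = 0.06347 L, so [NO2-] = 0.009315/0.06347 = 0.1468 M.
Kb = Kw/Ka = 1.0e-14 / 4.5 x 10^-4 = 2.22e-11.
[OH^-] = sqrt(Kb x [NO2-]) = sqrt(2.22e-11 x 0.1468) = 1.81e-6 M.
pOH = 5.74, so pH = 14.00 - 5.74 = 8.26.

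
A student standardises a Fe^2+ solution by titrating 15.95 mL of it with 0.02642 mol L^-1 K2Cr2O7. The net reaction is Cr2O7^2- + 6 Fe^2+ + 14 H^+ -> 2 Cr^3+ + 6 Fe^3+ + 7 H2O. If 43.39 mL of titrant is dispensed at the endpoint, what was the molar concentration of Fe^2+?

n(K2Cr2O7) = 0.02642 x 0.04339 = 0.001146 mol.
From the balanced equation, 1 mol K2Cr2O7 reacts with 6 mol Fe^2+, so n(Fe^2+) = 0.001146 x 6/1 = 0.006878 mol.
[Fe^2+] = 0.006878 / 0.01595 L = 0.431 M.

0.431 M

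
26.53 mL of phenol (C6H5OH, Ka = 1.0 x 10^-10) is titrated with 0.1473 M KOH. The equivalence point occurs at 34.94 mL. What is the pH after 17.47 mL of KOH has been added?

17.47 mL is exactly half the equivalence volume (34.94/2), i.e. the half-equivalence point.
There, n(HA) = n(A^-), so pH = pKa = -log(1.0 x 10^-10) = 10.00.

10.00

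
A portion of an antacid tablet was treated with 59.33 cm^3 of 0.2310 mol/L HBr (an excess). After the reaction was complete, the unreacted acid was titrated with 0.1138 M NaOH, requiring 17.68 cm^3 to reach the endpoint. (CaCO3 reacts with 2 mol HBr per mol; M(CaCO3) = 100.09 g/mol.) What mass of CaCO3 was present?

Total n(HBr) added = 0.2310 x 0.05933 = 0.01371 mol.
n(NaOH) used = 0.1138 x 0.01768 = 0.002012 mol, which equals the excess n(HBr).
So n(HBr) consumed by the sample = 0.01371 - 0.002012 = 0.01169 mol.
n(CaCO3) = 0.01169 / 2 = 0.005847 mol.
mass = 0.005847 mol x 100.09 g/mol = 0.585 g.

0.585 g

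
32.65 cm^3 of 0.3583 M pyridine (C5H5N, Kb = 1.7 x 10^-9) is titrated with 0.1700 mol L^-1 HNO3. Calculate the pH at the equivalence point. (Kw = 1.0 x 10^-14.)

3.08

n(C5H5N) = 0.3583 x 0.03265 = 0.01170 mol; V(HNO3) at equivalence = 0.01170/0.1700 = 0.06881 L.
At equivalence the base is fully converted to C5H5NH+; total volume = 0.1015 L, so [C5H5NH+] = 0.01170/0.1015 = 0.1153 M.
Ka(C5H5NH+) = Kw/Kb = 1.0e-14 / 1.7 x 10^-9 = 5.88e-6.
[H^+] = sqrt(Ka x [C5H5NH+]) = sqrt(5.88e-6 x 0.1153) = 0.000824 M.
pH = -log(0.000824) = 3.08.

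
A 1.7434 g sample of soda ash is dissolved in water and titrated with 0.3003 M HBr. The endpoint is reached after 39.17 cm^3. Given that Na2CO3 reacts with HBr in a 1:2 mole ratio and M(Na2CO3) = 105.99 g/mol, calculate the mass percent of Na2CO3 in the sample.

35.8%

n(HBr) = 0.3003 x 0.03917 = 0.01176 mol.
n(Na2CO3) = 0.01176 / 2 = 0.005881 mol.
mass of Na2CO3 = 0.005881 x 105.99 = 0.6234 g.
% purity = 0.6234 / 1.7434 x 100 = 35.8%.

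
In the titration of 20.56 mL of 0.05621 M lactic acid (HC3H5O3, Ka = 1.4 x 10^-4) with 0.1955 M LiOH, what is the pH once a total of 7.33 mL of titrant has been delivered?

12.00

n(acid) = 0.05621 x 0.02056 = 0.001156 mol; n(LiOH) added = 0.1955 x 0.007330 = 0.001433 mol.
Base is in excess by 0.001433 - 0.001156 = 0.0002773 mol in a total volume of 0.02789 L.
[OH^-] = 0.0002773/0.02789 = 0.009944 M, so pOH = 2.00 and pH = 14.00 - 2.00 = 12.00.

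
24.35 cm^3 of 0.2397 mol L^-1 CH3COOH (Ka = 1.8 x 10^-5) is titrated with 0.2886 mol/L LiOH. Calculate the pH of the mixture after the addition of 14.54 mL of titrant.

5.15

Initial n(CH3COOH) = 0.2397 x 0.02435 = 0.005837 mol.
n(LiOH) added = 0.2886 x 0.01454 = 0.004196 mol, converting that many moles of CH3COOH to CH3COO-.
Remaining n(CH3COOH) = 0.001640 mol; n(CH3COO-) = 0.004196 mol.
By Henderson-Hasselbalch, pH = pKa + log([A^-]/[HA]) = 4.74 + log(0.004196/0.001640) = 4.74 + (+0.41) = 5.15.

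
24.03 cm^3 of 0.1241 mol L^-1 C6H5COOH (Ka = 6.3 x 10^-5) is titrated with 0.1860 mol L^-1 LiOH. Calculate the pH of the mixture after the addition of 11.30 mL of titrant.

Initial n(C6H5COOH) = 0.1241 x 0.02403 = 0.002982 mol.
n(LiOH) added = 0.1860 x 0.01130 = 0.002102 mol, converting that many moles of C6H5COOH to C6H5COO-.
Remaining n(C6H5COOH) = 0.0008803 mol; n(C6H5COO-) = 0.002102 mol.
By Henderson-Hasselbalch, pH = pKa + log([A^-]/[HA]) = 4.20 + log(0.002102/0.0008803) = 4.20 + (+0.38) = 4.58.

4.58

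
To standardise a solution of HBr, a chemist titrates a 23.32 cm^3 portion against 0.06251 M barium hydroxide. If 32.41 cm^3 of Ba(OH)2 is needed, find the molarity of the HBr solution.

0.174 M

n(Ba(OH)2) delivered = 0.06251 x 0.03241 = 0.002026 mol.
The reaction is 2 HBr + 1 Ba(OH)2, so n(HBr) = 0.002026 x 2/1 = 0.004052 mol.
[HBr] = 0.004052 mol / 0.02332 L = 0.174 M.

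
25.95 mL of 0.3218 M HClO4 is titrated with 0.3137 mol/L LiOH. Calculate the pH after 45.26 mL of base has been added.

n(acid) = 0.3218 x 0.02595 = 0.008351 mol; n(LiOH) added = 0.3137 x 0.04526 = 0.01420 mol.
Base is in excess by 0.01420 - 0.008351 = 0.005847 mol in a total volume of 0.07121 L.
[OH^-] = 0.005847/0.07121 = 0.08211 M, so pOH = 1.09 and pH = 14.00 - 1.09 = 12.91.

12.91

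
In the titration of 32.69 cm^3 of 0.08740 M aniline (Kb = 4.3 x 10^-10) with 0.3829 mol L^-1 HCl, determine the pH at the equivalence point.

2.89

n(C6H5NH2) = 0.08740 x 0.03269 = 0.002857 mol; V(HCl) at equivalence = 0.002857/0.3829 = 0.007462 L.
At equivalence the base is fully converted to C6H5NH3+; total volume = 0.04015 L, so [C6H5NH3+] = 0.002857/0.04015 = 0.07116 M.
Ka(C6H5NH3+) = Kw/Kb = 1.0e-14 / 4.3 x 10^-10 = 2.33e-5.
[H^+] = sqrt(Ka x [C6H5NH3+]) = sqrt(2.33e-5 x 0.07116) = 0.00129 M.
pH = -log(0.00129) = 2.89.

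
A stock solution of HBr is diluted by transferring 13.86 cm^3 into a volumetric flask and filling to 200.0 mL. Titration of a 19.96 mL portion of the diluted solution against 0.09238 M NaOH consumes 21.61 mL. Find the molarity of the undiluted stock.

n(NaOH) = 0.09238 x 0.02161 = 0.001996 mol.
n(HBr) in the aliquot = 0.001996 mol.
[diluted HBr] = 0.001996 / 0.01996 = 0.1000 M.
Dilution factor = 200.0/13.86 = 14.43, so [stock] = 0.1000 x 14.43 = 1.44 M.

1.44 M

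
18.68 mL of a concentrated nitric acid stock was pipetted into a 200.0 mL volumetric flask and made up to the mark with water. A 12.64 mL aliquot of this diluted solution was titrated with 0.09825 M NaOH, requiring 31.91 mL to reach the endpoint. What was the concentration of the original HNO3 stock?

2.66 M

n(NaOH) = 0.09825 x 0.03191 = 0.003135 mol.
n(HNO3) in the aliquot = 0.003135 mol.
[diluted HNO3] = 0.003135 / 0.01264 = 0.2480 M.
Dilution factor = 200.0/18.68 = 10.71, so [stock] = 0.2480 x 10.71 = 2.66 M.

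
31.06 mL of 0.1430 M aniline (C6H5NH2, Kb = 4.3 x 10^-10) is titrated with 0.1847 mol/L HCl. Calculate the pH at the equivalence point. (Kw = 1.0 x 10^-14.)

n(C6H5NH2) = 0.1430 x 0.03106 = 0.004442 mol; V(HCl) at equivalence = 0.004442/0.1847 = 0.02405 L.
At equivalence the base is fully converted to C6H5NH3+; total volume = 0.05511 L, so [C6H5NH3+] = 0.004442/0.05511 = 0.08060 M.
Ka(C6H5NH3+) = Kw/Kb = 1.0e-14 / 4.3 x 10^-10 = 2.33e-5.
[H^+] = sqrt(Ka x [C6H5NH3+]) = sqrt(2.33e-5 x 0.08060) = 0.00137 M.
pH = -log(0.00137) = 2.86.

2.86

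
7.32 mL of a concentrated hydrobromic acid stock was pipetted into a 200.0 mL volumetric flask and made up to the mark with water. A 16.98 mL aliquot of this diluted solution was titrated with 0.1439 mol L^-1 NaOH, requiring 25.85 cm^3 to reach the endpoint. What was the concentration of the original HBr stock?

n(NaOH) = 0.1439 x 0.02585 = 0.003720 mol.
n(HBr) in the aliquot = 0.003720 mol.
[diluted HBr] = 0.003720 / 0.01698 = 0.2191 M.
Dilution factor = 200.0/7.320 = 27.32, so [stock] = 0.2191 x 27.32 = 5.99 M.

5.99 M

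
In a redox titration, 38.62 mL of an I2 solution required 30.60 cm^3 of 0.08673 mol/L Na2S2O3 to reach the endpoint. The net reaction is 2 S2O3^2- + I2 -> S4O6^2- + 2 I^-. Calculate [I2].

n(Na2S2O3) = 0.08673 x 0.03060 = 0.002654 mol.
From the balanced equation, 2 mol Na2S2O3 reacts with 1 mol I2, so n(I2) = 0.002654 x 1/2 = 0.001327 mol.
[I2] = 0.001327 / 0.03862 L = 0.0344 M.

0.0344 M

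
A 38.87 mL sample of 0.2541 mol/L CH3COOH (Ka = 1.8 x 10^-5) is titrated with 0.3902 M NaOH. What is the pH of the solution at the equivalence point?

n(CH3COOH) = 0.2541 x 0.03887 = 0.009877 mol; V(NaOH) at equivalence = 0.009877/0.3902 = 0.02531 L.
At equivalence all the acid is converted to CH3COO-; total volume = 0.03887 + 0.02531 = 0.06418 L, so [CH3COO-] = 0.009877/0.06418 = 0.1539 M.
Kb = Kw/Ka = 1.0e-14 / 1.8 x 10^-5 = 5.56e-10.
[OH^-] = sqrt(Kb x [CH3COO-]) = sqrt(5.56e-10 x 0.1539) = 9.25e-6 M.
pOH = 5.03, so pH = 14.00 - 5.03 = 8.97.

8.97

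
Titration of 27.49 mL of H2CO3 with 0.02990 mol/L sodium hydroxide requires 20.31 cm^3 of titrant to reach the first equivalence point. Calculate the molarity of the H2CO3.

n(NaOH) = 0.02990 x 0.02031 = 0.0006073 mol.
At the first equivalence point, 1 mol OH^- react per mol H2CO3, so n(H2CO3) = 0.0006073 / 1 = 0.0006073 mol.
[H2CO3] = 0.0006073 / 0.02749 L = 0.0221 M.

0.0221 M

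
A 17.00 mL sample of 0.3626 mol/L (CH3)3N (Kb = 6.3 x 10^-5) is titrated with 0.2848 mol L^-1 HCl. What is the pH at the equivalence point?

5.30

n((CH3)3N) = 0.3626 x 0.01700 = 0.006164 mol; V(HCl) at equivalence = 0.006164/0.2848 = 0.02164 L.
At equivalence the base is fully converted to (CH3)3NH+; total volume = 0.03864 L, so [(CH3)3NH+] = 0.006164/0.03864 = 0.1595 M.
Ka((CH3)3NH+) = Kw/Kb = 1.0e-14 / 6.3 x 10^-5 = 1.59e-10.
[H^+] = sqrt(Ka x [(CH3)3NH+]) = sqrt(1.59e-10 x 0.1595) = 5.03e-6 M.
pH = -log(5.03e-6) = 5.30.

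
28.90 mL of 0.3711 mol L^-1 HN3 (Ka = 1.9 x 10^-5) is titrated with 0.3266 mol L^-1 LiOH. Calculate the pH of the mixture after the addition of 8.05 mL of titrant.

4.23

Initial n(HN3) = 0.3711 x 0.02890 = 0.01072 mol.
n(LiOH) added = 0.3266 x 0.008050 = 0.002629 mol, converting that many moles of HN3 to N3-.
Remaining n(HN3) = 0.008096 mol; n(N3-) = 0.002629 mol.
By Henderson-Hasselbalch, pH = pKa + log([A^-]/[HA]) = 4.72 + log(0.002629/0.008096) = 4.72 + (-0.49) = 4.23.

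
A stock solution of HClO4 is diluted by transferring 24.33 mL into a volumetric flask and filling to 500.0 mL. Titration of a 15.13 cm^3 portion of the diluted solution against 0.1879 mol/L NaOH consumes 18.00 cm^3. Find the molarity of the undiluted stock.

4.59 M

n(NaOH) = 0.1879 x 0.01800 = 0.003382 mol.
n(HClO4) in the aliquot = 0.003382 mol.
[diluted HClO4] = 0.003382 / 0.01513 = 0.2235 M.
Dilution factor = 500.0/24.33 = 20.55, so [stock] = 0.2235 x 20.55 = 4.59 M.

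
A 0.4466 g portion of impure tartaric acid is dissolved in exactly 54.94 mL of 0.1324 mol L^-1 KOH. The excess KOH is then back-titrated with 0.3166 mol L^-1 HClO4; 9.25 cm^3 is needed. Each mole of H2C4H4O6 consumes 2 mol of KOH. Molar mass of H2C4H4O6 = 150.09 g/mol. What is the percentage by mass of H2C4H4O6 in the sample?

73.0%

Total n(KOH) added = 0.1324 x 0.05494 = 0.007274 mol.
n(HClO4) used = 0.3166 x 0.009250 = 0.002929 mol, which equals the excess n(KOH).
So n(KOH) consumed by the sample = 0.007274 - 0.002929 = 0.004346 mol.
n(H2C4H4O6) = 0.004346 / 2 = 0.002173 mol.
mass H2C4H4O6 = 0.002173 x 150.09 = 0.3261 g, so %H2C4H4O6 = 0.3261/0.4466 x 100 = 73.0%.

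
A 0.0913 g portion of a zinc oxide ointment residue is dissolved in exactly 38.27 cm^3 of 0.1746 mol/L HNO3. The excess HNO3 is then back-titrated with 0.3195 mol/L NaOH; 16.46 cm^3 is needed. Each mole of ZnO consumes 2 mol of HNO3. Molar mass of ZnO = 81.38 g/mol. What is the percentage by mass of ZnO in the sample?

Total n(HNO3) added = 0.1746 x 0.03827 = 0.006682 mol.
n(NaOH) used = 0.3195 x 0.01646 = 0.005259 mol, which equals the excess n(HNO3).
So n(HNO3) consumed by the sample = 0.006682 - 0.005259 = 0.001423 mol.
n(ZnO) = 0.001423 / 2 = 0.0007115 mol.
mass ZnO = 0.0007115 x 81.38 = 0.05790 g, so %ZnO = 0.05790/0.0913 x 100 = 63.4%.

63.4%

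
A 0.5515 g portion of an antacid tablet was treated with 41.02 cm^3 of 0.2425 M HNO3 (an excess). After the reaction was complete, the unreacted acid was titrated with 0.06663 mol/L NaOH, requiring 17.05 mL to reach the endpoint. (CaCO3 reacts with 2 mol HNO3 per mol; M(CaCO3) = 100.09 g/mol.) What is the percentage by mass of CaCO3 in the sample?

80.0%

Total n(HNO3) added = 0.2425 x 0.04102 = 0.009947 mol.
n(NaOH) used = 0.06663 x 0.01705 = 0.001136 mol, which equals the excess n(HNO3).
So n(HNO3) consumed by the sample = 0.009947 - 0.001136 = 0.008811 mol.
n(CaCO3) = 0.008811 / 2 = 0.004406 mol.
mass CaCO3 = 0.004406 x 100.09 = 0.4410 g, so %CaCO3 = 0.4410/0.5515 x 100 = 80.0%.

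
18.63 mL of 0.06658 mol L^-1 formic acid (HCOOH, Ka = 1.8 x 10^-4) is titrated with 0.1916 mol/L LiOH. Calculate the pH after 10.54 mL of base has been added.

12.43

n(acid) = 0.06658 x 0.01863 = 0.001240 mol; n(LiOH) added = 0.1916 x 0.01054 = 0.002019 mol.
Base is in excess by 0.002019 - 0.001240 = 0.0007791 mol in a total volume of 0.02917 L.
[OH^-] = 0.0007791/0.02917 = 0.02671 M, so pOH = 1.57 and pH = 14.00 - 1.57 = 12.43.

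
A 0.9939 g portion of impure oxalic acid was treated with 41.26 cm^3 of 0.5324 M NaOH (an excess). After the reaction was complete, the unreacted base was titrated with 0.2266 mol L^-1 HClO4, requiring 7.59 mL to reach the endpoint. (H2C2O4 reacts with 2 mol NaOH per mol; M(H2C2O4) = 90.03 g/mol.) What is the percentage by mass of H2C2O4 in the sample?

91.7%

Total n(NaOH) added = 0.5324 x 0.04126 = 0.02197 mol.
n(HClO4) used = 0.2266 x 0.007590 = 0.001720 mol, which equals the excess n(NaOH).
So n(NaOH) consumed by the sample = 0.02197 - 0.001720 = 0.02025 mol.
n(H2C2O4) = 0.02025 / 2 = 0.01012 mol.
mass H2C2O4 = 0.01012 x 90.03 = 0.9114 g, so %H2C2O4 = 0.9114/0.9939 x 100 = 91.7%.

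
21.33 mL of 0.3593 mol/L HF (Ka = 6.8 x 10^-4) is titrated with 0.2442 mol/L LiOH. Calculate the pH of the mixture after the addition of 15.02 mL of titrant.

3.13

Initial n(HF) = 0.3593 x 0.02133 = 0.007664 mol.
n(LiOH) added = 0.2442 x 0.01502 = 0.003668 mol, converting that many moles of HF to F-.
Remaining n(HF) = 0.003996 mol; n(F-) = 0.003668 mol.
By Henderson-Hasselbalch, pH = pKa + log([A^-]/[HA]) = 3.17 + log(0.003668/0.003996) = 3.17 + (-0.04) = 3.13.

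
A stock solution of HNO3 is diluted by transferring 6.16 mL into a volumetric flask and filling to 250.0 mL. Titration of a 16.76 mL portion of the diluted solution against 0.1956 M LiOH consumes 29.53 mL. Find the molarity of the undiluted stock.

14.0 M

n(LiOH) = 0.1956 x 0.02953 = 0.005776 mol.
n(HNO3) in the aliquot = 0.005776 mol.
[diluted HNO3] = 0.005776 / 0.01676 = 0.3446 M.
Dilution factor = 250.0/6.160 = 40.58, so [stock] = 0.3446 x 40.58 = 14.0 M.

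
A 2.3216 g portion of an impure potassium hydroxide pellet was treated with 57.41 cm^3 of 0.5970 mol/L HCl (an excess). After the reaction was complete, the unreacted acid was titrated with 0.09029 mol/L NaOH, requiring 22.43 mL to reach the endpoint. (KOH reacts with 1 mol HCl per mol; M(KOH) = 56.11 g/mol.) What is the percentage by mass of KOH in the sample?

77.9%

Total n(HCl) added = 0.5970 x 0.05741 = 0.03427 mol.
n(NaOH) used = 0.09029 x 0.02243 = 0.002025 mol, which equals the excess n(HCl).
So n(HCl) consumed by the sample = 0.03427 - 0.002025 = 0.03225 mol.
n(KOH) = 0.03225 / 1 = 0.03225 mol.
mass KOH = 0.03225 x 56.11 = 1.809 g, so %KOH = 1.809/2.3216 x 100 = 77.9%.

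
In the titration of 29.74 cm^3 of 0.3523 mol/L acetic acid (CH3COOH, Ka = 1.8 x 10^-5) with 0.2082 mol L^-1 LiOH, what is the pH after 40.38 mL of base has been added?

Initial n(CH3COOH) = 0.3523 x 0.02974 = 0.01048 mol.
n(LiOH) added = 0.2082 x 0.04038 = 0.008407 mol, converting that many moles of CH3COOH to CH3COO-.
Remaining n(CH3COOH) = 0.002070 mol; n(CH3COO-) = 0.008407 mol.
By Henderson-Hasselbalch, pH = pKa + log([A^-]/[HA]) = 4.74 + log(0.008407/0.002070) = 4.74 + (+0.61) = 5.35.

5.35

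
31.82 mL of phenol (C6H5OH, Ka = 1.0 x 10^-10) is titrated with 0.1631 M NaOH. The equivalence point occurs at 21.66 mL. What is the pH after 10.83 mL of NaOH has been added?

10.83 mL is exactly half the equivalence volume (21.66/2), i.e. the half-equivalence point.
There, n(HA) = n(A^-), so pH = pKa = -log(1.0 x 10^-10) = 10.00.

10.00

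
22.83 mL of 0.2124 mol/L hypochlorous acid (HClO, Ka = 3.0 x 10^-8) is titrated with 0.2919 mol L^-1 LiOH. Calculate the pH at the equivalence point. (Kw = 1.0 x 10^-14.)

n(HClO) = 0.2124 x 0.02283 = 0.004849 mol; V(LiOH) at equivalence = 0.004849/0.2919 = 0.01661 L.
At equivalence all the acid is converted to ClO-; total volume = 0.02283 + 0.01661 = 0.03944 L, so [ClO-] = 0.004849/0.03944 = 0.1229 M.
Kb = Kw/Ka = 1.0e-14 / 3.0 x 10^-8 = 3.33e-7.
[OH^-] = sqrt(Kb x [ClO-]) = sqrt(3.33e-7 x 0.1229) = 0.000202 M.
pOH = 3.69, so pH = 14.00 - 3.69 = 10.31.

10.31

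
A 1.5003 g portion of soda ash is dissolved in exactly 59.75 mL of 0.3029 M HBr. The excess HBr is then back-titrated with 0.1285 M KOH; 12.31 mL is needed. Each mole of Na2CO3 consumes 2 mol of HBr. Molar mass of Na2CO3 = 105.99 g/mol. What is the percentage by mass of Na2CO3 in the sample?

Total n(HBr) added = 0.3029 x 0.05975 = 0.01810 mol.
n(KOH) used = 0.1285 x 0.01231 = 0.001582 mol, which equals the excess n(HBr).
So n(HBr) consumed by the sample = 0.01810 - 0.001582 = 0.01652 mol.
n(Na2CO3) = 0.01652 / 2 = 0.008258 mol.
mass Na2CO3 = 0.008258 x 105.99 = 0.8753 g, so %Na2CO3 = 0.8753/1.5003 x 100 = 58.3%.

58.3%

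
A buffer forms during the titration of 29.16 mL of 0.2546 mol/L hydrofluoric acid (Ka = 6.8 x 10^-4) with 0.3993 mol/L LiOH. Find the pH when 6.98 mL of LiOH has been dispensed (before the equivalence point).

2.95

Initial n(HF) = 0.2546 x 0.02916 = 0.007424 mol.
n(LiOH) added = 0.3993 x 0.006980 = 0.002787 mol, converting that many moles of HF to F-.
Remaining n(HF) = 0.004637 mol; n(F-) = 0.002787 mol.
By Henderson-Hasselbalch, pH = pKa + log([A^-]/[HA]) = 3.17 + log(0.002787/0.004637) = 3.17 + (-0.22) = 2.95.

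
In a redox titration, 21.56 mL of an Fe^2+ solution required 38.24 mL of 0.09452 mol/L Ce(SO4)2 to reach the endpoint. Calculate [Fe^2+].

0.168 M

n(Ce(SO4)2) = 0.09452 x 0.03824 = 0.003614 mol.
From the balanced equation, 1 mol Ce(SO4)2 reacts with 1 mol Fe^2+, so n(Fe^2+) = 0.003614 x 1/1 = 0.003614 mol.
[Fe^2+] = 0.003614 / 0.02156 L = 0.168 M.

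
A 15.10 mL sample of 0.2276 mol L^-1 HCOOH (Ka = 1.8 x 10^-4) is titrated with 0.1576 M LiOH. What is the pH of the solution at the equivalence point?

8.36

n(HCOOH) = 0.2276 x 0.01510 = 0.003437 mol; V(LiOH) at equivalence = 0.003437/0.1576 = 0.02181 L.
At equivalence all the acid is converted to HCOO-; total volume = 0.01510 + 0.02181 = 0.03691 L, so [HCOO-] = 0.003437/0.03691 = 0.09312 M.
Kb = Kw/Ka = 1.0e-14 / 1.8 x 10^-4 = 5.56e-11.
[OH^-] = sqrt(Kb x [HCOO-]) = sqrt(5.56e-11 x 0.09312) = 2.27e-6 M.
pOH = 5.64, so pH = 14.00 - 5.64 = 8.36.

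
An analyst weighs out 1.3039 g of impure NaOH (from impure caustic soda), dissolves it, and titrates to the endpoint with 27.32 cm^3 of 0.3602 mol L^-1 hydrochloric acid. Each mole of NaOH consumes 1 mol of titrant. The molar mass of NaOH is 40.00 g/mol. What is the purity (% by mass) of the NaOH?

30.2%

n(HCl) = 0.3602 x 0.02732 = 0.009841 mol.
n(NaOH) = 0.009841 / 1 = 0.009841 mol.
mass of NaOH = 0.009841 x 40.00 = 0.3936 g.
% purity = 0.3936 / 1.3039 x 100 = 30.2%.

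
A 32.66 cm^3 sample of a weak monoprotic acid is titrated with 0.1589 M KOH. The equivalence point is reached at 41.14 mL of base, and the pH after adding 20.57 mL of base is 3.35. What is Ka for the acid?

4.5 x 10^-4

20.57 mL is half of the equivalence volume, so this is the half-equivalence point where [HA] = [A^-].
At half-equivalence pH = pKa, so pKa = 3.35.
Ka = 10^(-3.35) = 4.5 x 10^-4.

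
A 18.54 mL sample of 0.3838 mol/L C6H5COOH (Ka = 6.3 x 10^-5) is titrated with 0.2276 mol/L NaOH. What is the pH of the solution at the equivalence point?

8.68

n(C6H5COOH) = 0.3838 x 0.01854 = 0.007116 mol; V(NaOH) at equivalence = 0.007116/0.2276 = 0.03126 L.
At equivalence all the acid is converted to C6H5COO-; total volume = 0.01854 + 0.03126 = 0.04980 L, so [C6H5COO-] = 0.007116/0.04980 = 0.1429 M.
Kb = Kw/Ka = 1.0e-14 / 6.3 x 10^-5 = 1.59e-10.
[OH^-] = sqrt(Kb x [C6H5COO-]) = sqrt(1.59e-10 x 0.1429) = 4.76e-6 M.
pOH = 5.32, so pH = 14.00 - 5.32 = 8.68.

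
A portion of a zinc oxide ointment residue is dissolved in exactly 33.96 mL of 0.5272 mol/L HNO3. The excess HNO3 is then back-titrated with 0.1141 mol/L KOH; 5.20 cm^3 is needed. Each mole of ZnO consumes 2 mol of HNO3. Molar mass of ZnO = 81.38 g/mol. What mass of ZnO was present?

Total n(HNO3) added = 0.5272 x 0.03396 = 0.01790 mol.
n(KOH) used = 0.1141 x 0.005200 = 0.0005933 mol, which equals the excess n(HNO3).
So n(HNO3) consumed by the sample = 0.01790 - 0.0005933 = 0.01731 mol.
n(ZnO) = 0.01731 / 2 = 0.008655 mol.
mass = 0.008655 mol x 81.38 g/mol = 0.704 g.

0.704 g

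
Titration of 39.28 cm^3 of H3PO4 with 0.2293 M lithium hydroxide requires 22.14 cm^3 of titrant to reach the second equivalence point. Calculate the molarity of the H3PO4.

n(LiOH) = 0.2293 x 0.02214 = 0.005077 mol.
At the second equivalence point, 2 mol OH^- react per mol H3PO4, so n(H3PO4) = 0.005077 / 2 = 0.002538 mol.
[H3PO4] = 0.002538 / 0.03928 L = 0.0646 M.

0.0646 M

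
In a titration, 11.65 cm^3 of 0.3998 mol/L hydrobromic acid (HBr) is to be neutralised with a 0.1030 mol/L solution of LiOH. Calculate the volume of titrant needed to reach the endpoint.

45.2 mL

n(HBr) = 0.3998 mol/L x 0.01165 L = 0.004658 mol.
At equivalence n(LiOH) = n(HBr) = 0.004658 mol.
V(LiOH) = 0.004658 / 0.1030 = 0.04522 L = 45.2 mL.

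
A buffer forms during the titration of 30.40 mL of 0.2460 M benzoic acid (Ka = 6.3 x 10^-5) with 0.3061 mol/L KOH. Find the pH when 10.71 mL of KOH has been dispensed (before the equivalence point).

4.09

Initial n(C6H5COOH) = 0.2460 x 0.03040 = 0.007478 mol.
n(KOH) added = 0.3061 x 0.01071 = 0.003278 mol, converting that many moles of C6H5COOH to C6H5COO-.
Remaining n(C6H5COOH) = 0.004200 mol; n(C6H5COO-) = 0.003278 mol.
By Henderson-Hasselbalch, pH = pKa + log([A^-]/[HA]) = 4.20 + log(0.003278/0.004200) = 4.20 + (-0.11) = 4.09.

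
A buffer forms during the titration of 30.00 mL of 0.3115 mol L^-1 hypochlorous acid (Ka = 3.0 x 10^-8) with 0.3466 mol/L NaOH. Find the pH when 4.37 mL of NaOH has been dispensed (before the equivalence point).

Initial n(HClO) = 0.3115 x 0.03000 = 0.009345 mol.
n(NaOH) added = 0.3466 x 0.004370 = 0.001515 mol, converting that many moles of HClO to ClO-.
Remaining n(HClO) = 0.007830 mol; n(ClO-) = 0.001515 mol.
By Henderson-Hasselbalch, pH = pKa + log([A^-]/[HA]) = 7.52 + log(0.001515/0.007830) = 7.52 + (-0.71) = 6.81.

6.81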